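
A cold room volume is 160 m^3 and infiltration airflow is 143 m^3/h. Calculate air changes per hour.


ACH = flow / volume
ACH = 143 / 160
ACH = 0.894

0.894


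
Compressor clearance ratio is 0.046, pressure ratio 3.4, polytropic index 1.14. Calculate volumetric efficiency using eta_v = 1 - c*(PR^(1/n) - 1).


PR^(1/n) = 3.4^(1/1.14) = 2.92556382
eta_v = 1 - 0.046 * (2.92556382 - 1)
eta_v = 0.9114

0.9114


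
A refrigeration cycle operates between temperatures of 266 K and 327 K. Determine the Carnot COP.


dT = 327 - 266 = 61 K
COP_carnot = T_cold / dT = 266 / 61
COP_carnot = 4.361

4.361


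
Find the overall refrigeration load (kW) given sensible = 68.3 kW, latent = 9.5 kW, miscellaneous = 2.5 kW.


Q_total = Q_s + Q_l + Q_misc
Q_total = 68.3 + 9.5 + 2.5
Q_total = 80.3 kW

80.3


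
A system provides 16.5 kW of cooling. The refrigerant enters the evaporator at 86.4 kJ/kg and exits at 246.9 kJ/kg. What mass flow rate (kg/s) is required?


dh = 246.9 - 86.4 = 160.5 kJ/kg
m_dot = Q / dh = 16.5 / 160.5 = 0.1028 kg/s

0.1028


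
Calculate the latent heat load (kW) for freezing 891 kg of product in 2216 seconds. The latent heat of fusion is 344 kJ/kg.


Q_lat = m * h_fg / t
Q_lat = 891 * 344 / 2216
Q_lat = 138.31 kW

138.31


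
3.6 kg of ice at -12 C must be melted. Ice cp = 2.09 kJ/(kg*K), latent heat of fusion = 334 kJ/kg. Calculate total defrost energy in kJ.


Sensible heat = cp * dT = 2.09 * 12 = 25.08 kJ/kg
Total per kg = 25.08 + 334 = 359.08 kJ/kg
Q = m * total = 3.6 * 359.08
Q = 1292.7 kJ

1292.7


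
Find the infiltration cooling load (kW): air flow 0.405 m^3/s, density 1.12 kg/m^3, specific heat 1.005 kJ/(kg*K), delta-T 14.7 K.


Q = V_dot * rho * cp * dT
Q = 0.405 * 1.12 * 1.005 * 14.7
Q = 6.701 kW

6.701


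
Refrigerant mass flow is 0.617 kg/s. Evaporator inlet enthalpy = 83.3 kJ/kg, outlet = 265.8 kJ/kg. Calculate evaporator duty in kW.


dh = 265.8 - 83.3 = 182.5 kJ/kg
Q_evap = m_dot * dh = 0.617 * 182.5
Q_evap = 112.6 kW

112.6


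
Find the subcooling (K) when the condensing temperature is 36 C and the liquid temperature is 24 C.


Subcooling = T_cond - T_liquid
Subcooling = 36 - 24
Subcooling = 12 K

12


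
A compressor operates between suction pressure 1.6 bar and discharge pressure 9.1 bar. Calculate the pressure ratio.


PR = P_high / P_low
PR = 9.1 / 1.6
PR = 5.688

5.688


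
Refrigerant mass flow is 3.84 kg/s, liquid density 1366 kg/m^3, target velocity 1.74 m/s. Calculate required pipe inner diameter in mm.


A = m_dot / (rho * v) = 3.84 / (1366 * 1.74) = 0.001615590448 m^2
d = sqrt(4*A/pi) * 1000
d = 45.4 mm

45.4


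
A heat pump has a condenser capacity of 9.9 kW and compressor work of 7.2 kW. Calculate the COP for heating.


COP_hp = Q_cond / W
COP_hp = 9.9 / 7.2
COP_hp = 1.375

1.375


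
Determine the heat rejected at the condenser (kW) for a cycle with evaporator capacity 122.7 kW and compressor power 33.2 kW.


Q_cond = Q_evap + W
Q_cond = 122.7 + 33.2
Q_cond = 155.9 kW

155.9


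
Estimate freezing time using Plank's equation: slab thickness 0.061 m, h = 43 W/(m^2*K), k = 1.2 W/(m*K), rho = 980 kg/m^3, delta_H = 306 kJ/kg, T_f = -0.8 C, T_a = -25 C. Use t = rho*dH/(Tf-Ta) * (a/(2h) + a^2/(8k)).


dT = -0.8 - (-25) = 24.2 K
term1 = a/(2h) = 0.061/(2*43) = 0.0007093023256
term2 = a^2/(8k) = 0.061^2/(8*1.2) = 0.0003876041667
t = rho*dH*1000/dT * (term1 + term2)
t = 980*306*1000/24.2 * (0.0007093023256 + 0.0003876041667)
t = 13593 s

13593


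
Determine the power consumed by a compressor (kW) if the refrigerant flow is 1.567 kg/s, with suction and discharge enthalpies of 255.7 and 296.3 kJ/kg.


dh = 296.3 - 255.7 = 40.6 kJ/kg
W = m_dot * dh = 1.567 * 40.6 = 63.62 kW

63.62


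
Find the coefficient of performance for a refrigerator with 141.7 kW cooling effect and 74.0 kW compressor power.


COP = Q_evap / W
COP = 141.7 / 74.0
COP = 1.915

1.915


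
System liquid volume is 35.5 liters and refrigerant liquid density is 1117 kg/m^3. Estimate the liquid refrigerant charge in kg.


Charge = V * rho / 1000
Charge = 35.5 * 1117 / 1000
Charge = 39.65 kg

39.65


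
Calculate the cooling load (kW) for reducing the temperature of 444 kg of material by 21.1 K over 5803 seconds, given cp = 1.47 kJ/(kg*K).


Q = m * cp * dT / t
Q = 444 * 1.47 * 21.1 / 5803
Q = 2.373 kW

2.373


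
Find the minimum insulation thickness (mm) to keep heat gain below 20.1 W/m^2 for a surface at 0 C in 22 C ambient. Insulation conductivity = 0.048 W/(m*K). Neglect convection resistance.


dT = 22 - (0) = 22 K
thickness = k * dT / q_max * 1000
thickness = 0.048 * 22 / 20.1 * 1000
thickness = 52.5 mm

52.5


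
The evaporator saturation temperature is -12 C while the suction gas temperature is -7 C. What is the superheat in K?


Superheat = T_suction - T_evap
Superheat = -7 - (-12)
Superheat = 5 K

5


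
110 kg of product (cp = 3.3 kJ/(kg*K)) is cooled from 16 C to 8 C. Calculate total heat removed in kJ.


dT = 16 - (8) = 8 K
Q = m * cp * dT = 110 * 3.3 * 8
Q = 2904 kJ

2904


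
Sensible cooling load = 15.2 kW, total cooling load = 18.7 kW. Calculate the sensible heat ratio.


SHR = Q_sensible / Q_total
SHR = 15.2 / 18.7
SHR = 0.813

0.813


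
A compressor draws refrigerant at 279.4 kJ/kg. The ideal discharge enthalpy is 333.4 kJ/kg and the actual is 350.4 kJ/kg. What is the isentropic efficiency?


dh_ideal = 333.4 - 279.4 = 54.0 kJ/kg
dh_actual = 350.4 - 279.4 = 71.0 kJ/kg
eta_s = dh_ideal / dh_actual = 54.0 / 71.0
eta_s = 0.7606

0.7606


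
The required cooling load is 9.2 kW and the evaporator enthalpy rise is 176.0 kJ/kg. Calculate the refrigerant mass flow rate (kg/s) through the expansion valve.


m_dot = Q / dh
m_dot = 9.2 / 176.0
m_dot = 0.0523 kg/s

0.0523


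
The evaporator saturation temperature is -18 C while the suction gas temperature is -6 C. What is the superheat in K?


Superheat = T_suction - T_evap
Superheat = -6 - (-18)
Superheat = 12 K

12


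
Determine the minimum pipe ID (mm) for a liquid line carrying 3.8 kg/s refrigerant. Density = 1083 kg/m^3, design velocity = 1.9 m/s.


A = m_dot / (rho * v) = 3.8 / (1083 * 1.9) = 0.001846722068 m^2
d = sqrt(4*A/pi) * 1000
d = 48.5 mm

48.5


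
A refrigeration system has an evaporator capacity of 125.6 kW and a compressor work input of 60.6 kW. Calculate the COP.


COP = Q_evap / W
COP = 125.6 / 60.6
COP = 2.073

2.073


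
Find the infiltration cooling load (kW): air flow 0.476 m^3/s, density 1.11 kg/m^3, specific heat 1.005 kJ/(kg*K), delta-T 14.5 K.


Q = V_dot * rho * cp * dT
Q = 0.476 * 1.11 * 1.005 * 14.5
Q = 7.7 kW

7.7


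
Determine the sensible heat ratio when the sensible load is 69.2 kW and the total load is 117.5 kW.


SHR = Q_sensible / Q_total
SHR = 69.2 / 117.5
SHR = 0.589

0.589


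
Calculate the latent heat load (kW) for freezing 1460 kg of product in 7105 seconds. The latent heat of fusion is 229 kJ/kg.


Q_lat = m * h_fg / t
Q_lat = 1460 * 229 / 7105
Q_lat = 47.06 kW

47.06


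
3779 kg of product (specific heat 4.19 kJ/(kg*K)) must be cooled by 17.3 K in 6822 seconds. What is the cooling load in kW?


Q = m * cp * dT / t
Q = 3779 * 4.19 * 17.3 / 6822
Q = 40.154 kW

40.154


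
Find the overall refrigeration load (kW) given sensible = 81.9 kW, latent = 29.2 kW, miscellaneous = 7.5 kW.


Q_total = Q_s + Q_l + Q_misc
Q_total = 81.9 + 29.2 + 7.5
Q_total = 118.6 kW

118.6


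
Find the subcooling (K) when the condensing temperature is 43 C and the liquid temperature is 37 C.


Subcooling = T_cond - T_liquid
Subcooling = 43 - 37
Subcooling = 6 K

6


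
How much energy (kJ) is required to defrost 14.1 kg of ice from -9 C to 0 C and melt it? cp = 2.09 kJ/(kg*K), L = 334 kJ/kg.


Sensible heat = cp * dT = 2.09 * 9 = 18.81 kJ/kg
Total per kg = 18.81 + 334 = 352.81 kJ/kg
Q = m * total = 14.1 * 352.81
Q = 4974.6 kJ

4974.6


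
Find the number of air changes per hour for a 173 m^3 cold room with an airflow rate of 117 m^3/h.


ACH = flow / volume
ACH = 117 / 173
ACH = 0.676

0.676


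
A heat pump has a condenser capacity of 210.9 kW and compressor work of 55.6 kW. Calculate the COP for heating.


COP_hp = Q_cond / W
COP_hp = 210.9 / 55.6
COP_hp = 3.793

3.793


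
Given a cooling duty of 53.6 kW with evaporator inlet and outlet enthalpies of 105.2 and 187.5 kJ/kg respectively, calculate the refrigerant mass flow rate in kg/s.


dh = 187.5 - 105.2 = 82.3 kJ/kg
m_dot = Q / dh = 53.6 / 82.3 = 0.6513 kg/s

0.6513


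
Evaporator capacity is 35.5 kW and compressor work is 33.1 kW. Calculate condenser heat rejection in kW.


Q_cond = Q_evap + W
Q_cond = 35.5 + 33.1
Q_cond = 68.6 kW

68.6


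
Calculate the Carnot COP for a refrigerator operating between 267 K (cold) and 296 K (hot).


dT = 296 - 267 = 29 K
COP_carnot = T_cold / dT = 267 / 29
COP_carnot = 9.207

9.207


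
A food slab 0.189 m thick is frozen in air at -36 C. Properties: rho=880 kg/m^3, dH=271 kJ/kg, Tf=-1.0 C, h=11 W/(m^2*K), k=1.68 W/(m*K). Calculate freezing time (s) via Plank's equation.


dT = -1.0 - (-36) = 35.0 K
term1 = a/(2h) = 0.189/(2*11) = 0.008590909091
term2 = a^2/(8k) = 0.189^2/(8*1.68) = 0.0026578125
t = rho*dH*1000/dT * (term1 + term2)
t = 880*271*1000/35.0 * (0.008590909091 + 0.0026578125)
t = 76646 s

76646


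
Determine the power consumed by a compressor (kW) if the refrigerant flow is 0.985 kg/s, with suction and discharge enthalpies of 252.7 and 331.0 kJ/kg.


dh = 331.0 - 252.7 = 78.3 kJ/kg
W = m_dot * dh = 0.985 * 78.3 = 77.13 kW

77.13


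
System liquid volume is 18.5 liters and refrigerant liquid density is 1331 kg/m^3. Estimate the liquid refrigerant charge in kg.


Charge = V * rho / 1000
Charge = 18.5 * 1331 / 1000
Charge = 24.62 kg

24.62


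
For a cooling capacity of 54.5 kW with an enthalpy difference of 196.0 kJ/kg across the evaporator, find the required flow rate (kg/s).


m_dot = Q / dh
m_dot = 54.5 / 196.0
m_dot = 0.2781 kg/s

0.2781


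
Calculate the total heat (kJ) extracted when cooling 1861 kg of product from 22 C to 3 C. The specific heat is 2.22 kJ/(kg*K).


dT = 22 - (3) = 19 K
Q = m * cp * dT = 1861 * 2.22 * 19
Q = 78497 kJ

78497


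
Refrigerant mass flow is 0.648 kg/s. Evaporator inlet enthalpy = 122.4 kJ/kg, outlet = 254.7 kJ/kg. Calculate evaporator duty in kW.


dh = 254.7 - 122.4 = 132.3 kJ/kg
Q_evap = m_dot * dh = 0.648 * 132.3
Q_evap = 85.73 kW

85.73


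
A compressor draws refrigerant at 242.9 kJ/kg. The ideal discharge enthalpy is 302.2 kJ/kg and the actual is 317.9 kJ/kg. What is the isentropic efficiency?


dh_ideal = 302.2 - 242.9 = 59.3 kJ/kg
dh_actual = 317.9 - 242.9 = 75.0 kJ/kg
eta_s = dh_ideal / dh_actual = 59.3 / 75.0
eta_s = 0.7907

0.7907


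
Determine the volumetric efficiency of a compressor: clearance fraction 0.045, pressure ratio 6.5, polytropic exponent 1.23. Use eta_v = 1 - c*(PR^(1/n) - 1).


PR^(1/n) = 6.5^(1/1.23) = 4.58041858
eta_v = 1 - 0.045 * (4.58041858 - 1)
eta_v = 0.8389

0.8389


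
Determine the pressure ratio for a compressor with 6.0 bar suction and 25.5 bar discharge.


PR = P_high / P_low
PR = 25.5 / 6.0
PR = 4.25

4.25


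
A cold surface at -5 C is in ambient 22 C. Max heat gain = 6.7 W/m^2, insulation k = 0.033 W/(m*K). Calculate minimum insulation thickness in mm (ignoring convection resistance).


dT = 22 - (-5) = 27 K
thickness = k * dT / q_max * 1000
thickness = 0.033 * 27 / 6.7 * 1000
thickness = 133.0 mm

133.0


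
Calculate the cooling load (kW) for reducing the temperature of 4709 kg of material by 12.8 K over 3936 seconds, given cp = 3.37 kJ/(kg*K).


Q = m * cp * dT / t
Q = 4709 * 3.37 * 12.8 / 3936
Q = 51.608 kW

51.608


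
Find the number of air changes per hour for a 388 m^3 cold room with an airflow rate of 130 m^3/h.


ACH = flow / volume
ACH = 130 / 388
ACH = 0.335

0.335


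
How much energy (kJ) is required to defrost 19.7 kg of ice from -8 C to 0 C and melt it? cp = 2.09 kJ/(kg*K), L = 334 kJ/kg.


Sensible heat = cp * dT = 2.09 * 8 = 16.72 kJ/kg
Total per kg = 16.72 + 334 = 350.72 kJ/kg
Q = m * total = 19.7 * 350.72
Q = 6909.2 kJ

6909.2


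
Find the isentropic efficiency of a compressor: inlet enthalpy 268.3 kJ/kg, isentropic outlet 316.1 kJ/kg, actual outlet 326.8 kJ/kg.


dh_ideal = 316.1 - 268.3 = 47.8 kJ/kg
dh_actual = 326.8 - 268.3 = 58.5 kJ/kg
eta_s = dh_ideal / dh_actual = 47.8 / 58.5
eta_s = 0.8171

0.8171


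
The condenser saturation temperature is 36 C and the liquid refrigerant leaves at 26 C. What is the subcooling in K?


Subcooling = T_cond - T_liquid
Subcooling = 36 - 26
Subcooling = 10 K

10


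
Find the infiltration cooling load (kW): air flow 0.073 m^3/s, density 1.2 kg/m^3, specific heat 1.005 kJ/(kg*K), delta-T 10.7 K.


Q = V_dot * rho * cp * dT
Q = 0.073 * 1.2 * 1.005 * 10.7
Q = 0.942 kW

0.942


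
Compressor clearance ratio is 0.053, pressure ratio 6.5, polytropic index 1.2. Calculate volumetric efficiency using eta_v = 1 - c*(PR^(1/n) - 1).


PR^(1/n) = 6.5^(1/1.2) = 4.75803681
eta_v = 1 - 0.053 * (4.75803681 - 1)
eta_v = 0.8008

0.8008


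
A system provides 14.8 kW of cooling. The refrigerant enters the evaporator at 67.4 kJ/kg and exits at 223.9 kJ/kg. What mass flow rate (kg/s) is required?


dh = 223.9 - 67.4 = 156.5 kJ/kg
m_dot = Q / dh = 14.8 / 156.5 = 0.0946 kg/s

0.0946


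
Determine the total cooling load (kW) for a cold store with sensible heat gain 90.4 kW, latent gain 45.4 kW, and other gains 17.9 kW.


Q_total = Q_s + Q_l + Q_misc
Q_total = 90.4 + 45.4 + 17.9
Q_total = 153.7 kW

153.7


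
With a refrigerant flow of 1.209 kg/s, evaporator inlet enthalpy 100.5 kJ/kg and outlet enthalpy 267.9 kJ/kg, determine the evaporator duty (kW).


dh = 267.9 - 100.5 = 167.4 kJ/kg
Q_evap = m_dot * dh = 1.209 * 167.4
Q_evap = 202.39 kW

202.39


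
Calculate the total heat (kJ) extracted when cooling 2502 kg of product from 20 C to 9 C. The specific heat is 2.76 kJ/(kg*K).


dT = 20 - (9) = 11 K
Q = m * cp * dT = 2502 * 2.76 * 11
Q = 75961 kJ

75961


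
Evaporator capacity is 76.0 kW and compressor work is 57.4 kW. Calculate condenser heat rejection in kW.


Q_cond = Q_evap + W
Q_cond = 76.0 + 57.4
Q_cond = 133.4 kW

133.4


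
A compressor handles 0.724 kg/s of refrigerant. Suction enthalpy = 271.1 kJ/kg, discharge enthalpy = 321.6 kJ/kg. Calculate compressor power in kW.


dh = 321.6 - 271.1 = 50.5 kJ/kg
W = m_dot * dh = 0.724 * 50.5 = 36.56 kW

36.56


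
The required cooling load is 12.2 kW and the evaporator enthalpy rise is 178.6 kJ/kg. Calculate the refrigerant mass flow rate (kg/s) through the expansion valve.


m_dot = Q / dh
m_dot = 12.2 / 178.6
m_dot = 0.0683 kg/s

0.0683


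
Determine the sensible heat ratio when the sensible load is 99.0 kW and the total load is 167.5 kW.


SHR = Q_sensible / Q_total
SHR = 99.0 / 167.5
SHR = 0.591

0.591


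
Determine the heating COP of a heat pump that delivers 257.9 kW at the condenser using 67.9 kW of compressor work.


COP_hp = Q_cond / W
COP_hp = 257.9 / 67.9
COP_hp = 3.798

3.798


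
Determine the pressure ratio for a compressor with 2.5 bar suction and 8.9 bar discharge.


PR = P_high / P_low
PR = 8.9 / 2.5
PR = 3.56

3.56


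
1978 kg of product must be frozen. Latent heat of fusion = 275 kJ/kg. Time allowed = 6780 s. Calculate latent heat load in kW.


Q_lat = m * h_fg / t
Q_lat = 1978 * 275 / 6780
Q_lat = 80.23 kW

80.23


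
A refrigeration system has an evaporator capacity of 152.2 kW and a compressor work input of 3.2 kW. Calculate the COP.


COP = Q_evap / W
COP = 152.2 / 3.2
COP = 47.563

47.563


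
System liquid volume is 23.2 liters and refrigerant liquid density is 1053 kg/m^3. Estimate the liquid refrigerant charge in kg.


Charge = V * rho / 1000
Charge = 23.2 * 1053 / 1000
Charge = 24.43 kg

24.43


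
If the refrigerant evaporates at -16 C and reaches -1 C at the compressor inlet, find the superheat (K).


Superheat = T_suction - T_evap
Superheat = -1 - (-16)
Superheat = 15 K

15


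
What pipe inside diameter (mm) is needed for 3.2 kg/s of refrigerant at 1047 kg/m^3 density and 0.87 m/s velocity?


A = m_dot / (rho * v) = 3.2 / (1047 * 0.87) = 0.003513047679 m^2
d = sqrt(4*A/pi) * 1000
d = 66.9 mm

66.9


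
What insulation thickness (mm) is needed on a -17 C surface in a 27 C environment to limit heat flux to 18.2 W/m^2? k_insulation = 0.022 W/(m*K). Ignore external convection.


dT = 27 - (-17) = 44 K
thickness = k * dT / q_max * 1000
thickness = 0.022 * 44 / 18.2 * 1000
thickness = 53.2 mm

53.2


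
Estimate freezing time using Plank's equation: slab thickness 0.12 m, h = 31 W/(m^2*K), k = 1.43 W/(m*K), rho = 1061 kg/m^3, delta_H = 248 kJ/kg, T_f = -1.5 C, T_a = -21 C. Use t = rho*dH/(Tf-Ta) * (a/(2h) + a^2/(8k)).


dT = -1.5 - (-21) = 19.5 K
term1 = a/(2h) = 0.12/(2*31) = 0.001935483871
term2 = a^2/(8k) = 0.12^2/(8*1.43) = 0.001258741259
t = rho*dH*1000/dT * (term1 + term2)
t = 1061*248*1000/19.5 * (0.001935483871 + 0.001258741259)
t = 43102 s

43102


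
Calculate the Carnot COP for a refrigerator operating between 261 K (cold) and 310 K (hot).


dT = 310 - 261 = 49 K
COP_carnot = T_cold / dT = 261 / 49
COP_carnot = 5.327

5.327


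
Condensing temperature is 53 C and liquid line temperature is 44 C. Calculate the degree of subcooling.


Subcooling = T_cond - T_liquid
Subcooling = 53 - 44
Subcooling = 9 K

9


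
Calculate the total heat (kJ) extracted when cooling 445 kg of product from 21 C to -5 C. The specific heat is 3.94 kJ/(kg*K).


dT = 21 - (-5) = 26 K
Q = m * cp * dT = 445 * 3.94 * 26
Q = 45586 kJ

45586


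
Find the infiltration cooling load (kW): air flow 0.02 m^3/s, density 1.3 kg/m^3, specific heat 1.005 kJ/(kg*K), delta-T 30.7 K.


Q = V_dot * rho * cp * dT
Q = 0.02 * 1.3 * 1.005 * 30.7
Q = 0.802 kW

0.802


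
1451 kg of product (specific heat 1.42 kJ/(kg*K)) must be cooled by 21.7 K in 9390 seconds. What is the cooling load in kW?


Q = m * cp * dT / t
Q = 1451 * 1.42 * 21.7 / 9390
Q = 4.762 kW

4.762


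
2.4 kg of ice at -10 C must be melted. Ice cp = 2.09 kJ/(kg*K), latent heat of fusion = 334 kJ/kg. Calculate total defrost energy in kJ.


Sensible heat = cp * dT = 2.09 * 10 = 20.9 kJ/kg
Total per kg = 20.9 + 334 = 354.9 kJ/kg
Q = m * total = 2.4 * 354.9
Q = 851.8 kJ

851.8


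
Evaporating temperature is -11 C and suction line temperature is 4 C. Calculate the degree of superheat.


Superheat = T_suction - T_evap
Superheat = 4 - (-11)
Superheat = 15 K

15


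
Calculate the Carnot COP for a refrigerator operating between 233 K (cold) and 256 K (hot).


dT = 256 - 233 = 23 K
COP_carnot = T_cold / dT = 233 / 23
COP_carnot = 10.13

10.13


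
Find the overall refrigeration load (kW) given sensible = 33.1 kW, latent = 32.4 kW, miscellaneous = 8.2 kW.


Q_total = Q_s + Q_l + Q_misc
Q_total = 33.1 + 32.4 + 8.2
Q_total = 73.7 kW

73.7


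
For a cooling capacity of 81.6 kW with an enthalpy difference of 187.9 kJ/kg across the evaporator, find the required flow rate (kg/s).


m_dot = Q / dh
m_dot = 81.6 / 187.9
m_dot = 0.4343 kg/s

0.4343


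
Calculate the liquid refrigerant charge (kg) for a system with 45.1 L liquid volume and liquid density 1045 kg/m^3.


Charge = V * rho / 1000
Charge = 45.1 * 1045 / 1000
Charge = 47.13 kg

47.13


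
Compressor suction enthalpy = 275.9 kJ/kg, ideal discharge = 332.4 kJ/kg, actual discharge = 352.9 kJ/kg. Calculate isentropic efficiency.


dh_ideal = 332.4 - 275.9 = 56.5 kJ/kg
dh_actual = 352.9 - 275.9 = 77.0 kJ/kg
eta_s = dh_ideal / dh_actual = 56.5 / 77.0
eta_s = 0.7338

0.7338


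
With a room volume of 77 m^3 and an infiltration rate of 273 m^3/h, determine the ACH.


ACH = flow / volume
ACH = 273 / 77
ACH = 3.545

3.545


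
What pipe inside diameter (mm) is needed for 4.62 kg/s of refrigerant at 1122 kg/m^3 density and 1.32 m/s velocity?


A = m_dot / (rho * v) = 4.62 / (1122 * 1.32) = 0.00311942959 m^2
d = sqrt(4*A/pi) * 1000
d = 63.0 mm

63.0


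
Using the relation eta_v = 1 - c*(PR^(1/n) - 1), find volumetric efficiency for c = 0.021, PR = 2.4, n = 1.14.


PR^(1/n) = 2.4^(1/1.14) = 2.15535412
eta_v = 1 - 0.021 * (2.15535412 - 1)
eta_v = 0.9757

0.9757


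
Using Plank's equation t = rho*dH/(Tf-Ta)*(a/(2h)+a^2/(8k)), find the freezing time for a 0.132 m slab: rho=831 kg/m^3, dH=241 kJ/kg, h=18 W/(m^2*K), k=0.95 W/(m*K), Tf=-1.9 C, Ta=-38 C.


dT = -1.9 - (-38) = 36.1 K
term1 = a/(2h) = 0.132/(2*18) = 0.003666666667
term2 = a^2/(8k) = 0.132^2/(8*0.95) = 0.002292631579
t = rho*dH*1000/dT * (term1 + term2)
t = 831*241*1000/36.1 * (0.003666666667 + 0.002292631579)
t = 33060 s

33060


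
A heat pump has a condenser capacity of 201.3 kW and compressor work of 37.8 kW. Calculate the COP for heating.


COP_hp = Q_cond / W
COP_hp = 201.3 / 37.8
COP_hp = 5.325

5.325


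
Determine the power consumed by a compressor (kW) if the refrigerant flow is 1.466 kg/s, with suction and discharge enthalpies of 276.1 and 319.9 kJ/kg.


dh = 319.9 - 276.1 = 43.8 kJ/kg
W = m_dot * dh = 1.466 * 43.8 = 64.21 kW

64.21


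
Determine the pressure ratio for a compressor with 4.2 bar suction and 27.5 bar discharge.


PR = P_high / P_low
PR = 27.5 / 4.2
PR = 6.548

6.548


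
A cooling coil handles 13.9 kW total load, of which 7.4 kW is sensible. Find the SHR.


SHR = Q_sensible / Q_total
SHR = 7.4 / 13.9
SHR = 0.532

0.532


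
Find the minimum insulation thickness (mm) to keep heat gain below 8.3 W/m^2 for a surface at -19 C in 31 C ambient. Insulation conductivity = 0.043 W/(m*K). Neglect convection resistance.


dT = 31 - (-19) = 50 K
thickness = k * dT / q_max * 1000
thickness = 0.043 * 50 / 8.3 * 1000
thickness = 259.0 mm

259.0


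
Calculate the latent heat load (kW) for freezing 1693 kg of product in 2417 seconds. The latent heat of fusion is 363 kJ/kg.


Q_lat = m * h_fg / t
Q_lat = 1693 * 363 / 2417
Q_lat = 254.27 kW

254.27


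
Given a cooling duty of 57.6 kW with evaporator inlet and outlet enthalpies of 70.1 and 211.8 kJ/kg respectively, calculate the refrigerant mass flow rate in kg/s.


dh = 211.8 - 70.1 = 141.7 kJ/kg
m_dot = Q / dh = 57.6 / 141.7 = 0.4065 kg/s

0.4065


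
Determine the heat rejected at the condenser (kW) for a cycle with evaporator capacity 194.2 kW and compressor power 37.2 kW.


Q_cond = Q_evap + W
Q_cond = 194.2 + 37.2
Q_cond = 231.4 kW

231.4


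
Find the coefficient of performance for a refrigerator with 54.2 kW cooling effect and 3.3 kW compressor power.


COP = Q_evap / W
COP = 54.2 / 3.3
COP = 16.424

16.424


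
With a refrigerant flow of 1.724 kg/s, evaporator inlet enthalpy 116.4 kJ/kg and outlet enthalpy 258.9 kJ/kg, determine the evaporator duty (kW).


dh = 258.9 - 116.4 = 142.5 kJ/kg
Q_evap = m_dot * dh = 1.724 * 142.5
Q_evap = 245.67 kW

245.67


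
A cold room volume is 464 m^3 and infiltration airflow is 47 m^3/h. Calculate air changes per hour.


ACH = flow / volume
ACH = 47 / 464
ACH = 0.101

0.101


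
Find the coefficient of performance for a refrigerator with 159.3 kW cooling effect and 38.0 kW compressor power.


COP = Q_evap / W
COP = 159.3 / 38.0
COP = 4.192

4.192


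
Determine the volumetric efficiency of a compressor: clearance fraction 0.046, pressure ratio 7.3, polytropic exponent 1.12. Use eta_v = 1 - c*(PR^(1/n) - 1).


PR^(1/n) = 7.3^(1/1.12) = 5.89961923
eta_v = 1 - 0.046 * (5.89961923 - 1)
eta_v = 0.7746

0.7746


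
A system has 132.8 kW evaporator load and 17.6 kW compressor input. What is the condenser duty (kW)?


Q_cond = Q_evap + W
Q_cond = 132.8 + 17.6
Q_cond = 150.4 kW

150.4


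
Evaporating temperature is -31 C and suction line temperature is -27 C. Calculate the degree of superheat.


Superheat = T_suction - T_evap
Superheat = -27 - (-31)
Superheat = 4 K

4


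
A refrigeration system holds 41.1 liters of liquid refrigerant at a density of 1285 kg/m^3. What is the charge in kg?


Charge = V * rho / 1000
Charge = 41.1 * 1285 / 1000
Charge = 52.81 kg

52.81


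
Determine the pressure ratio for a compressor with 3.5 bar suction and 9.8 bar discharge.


PR = P_high / P_low
PR = 9.8 / 3.5
PR = 2.8

2.8


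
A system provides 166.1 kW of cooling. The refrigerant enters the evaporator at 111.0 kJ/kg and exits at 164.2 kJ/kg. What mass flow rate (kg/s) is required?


dh = 164.2 - 111.0 = 53.2 kJ/kg
m_dot = Q / dh = 166.1 / 53.2 = 3.1222 kg/s

3.1222


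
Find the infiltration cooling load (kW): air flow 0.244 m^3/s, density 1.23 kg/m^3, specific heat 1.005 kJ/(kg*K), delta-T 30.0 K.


Q = V_dot * rho * cp * dT
Q = 0.244 * 1.23 * 1.005 * 30.0
Q = 9.049 kW

9.049


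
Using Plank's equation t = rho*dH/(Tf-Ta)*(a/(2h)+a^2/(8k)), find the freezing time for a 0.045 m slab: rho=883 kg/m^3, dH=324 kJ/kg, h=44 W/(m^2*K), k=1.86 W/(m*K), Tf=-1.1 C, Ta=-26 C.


dT = -1.1 - (-26) = 24.9 K
term1 = a/(2h) = 0.045/(2*44) = 0.0005113636364
term2 = a^2/(8k) = 0.045^2/(8*1.86) = 0.0001360887097
t = rho*dH*1000/dT * (term1 + term2)
t = 883*324*1000/24.9 * (0.0005113636364 + 0.0001360887097)
t = 7439 s

7439


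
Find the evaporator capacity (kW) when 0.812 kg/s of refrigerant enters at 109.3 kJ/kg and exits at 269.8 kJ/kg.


dh = 269.8 - 109.3 = 160.5 kJ/kg
Q_evap = m_dot * dh = 0.812 * 160.5
Q_evap = 130.33 kW

130.33


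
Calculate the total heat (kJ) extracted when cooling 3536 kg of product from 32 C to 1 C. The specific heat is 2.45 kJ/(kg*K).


dT = 32 - (1) = 31 K
Q = m * cp * dT = 3536 * 2.45 * 31
Q = 268559 kJ

268559


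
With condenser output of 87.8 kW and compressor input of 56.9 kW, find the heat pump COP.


COP_hp = Q_cond / W
COP_hp = 87.8 / 56.9
COP_hp = 1.543

1.543


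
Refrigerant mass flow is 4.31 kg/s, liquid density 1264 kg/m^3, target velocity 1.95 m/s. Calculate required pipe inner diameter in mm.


A = m_dot / (rho * v) = 4.31 / (1264 * 1.95) = 0.001748620578 m^2
d = sqrt(4*A/pi) * 1000
d = 47.2 mm

47.2


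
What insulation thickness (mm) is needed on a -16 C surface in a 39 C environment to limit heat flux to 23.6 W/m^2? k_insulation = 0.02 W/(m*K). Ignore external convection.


dT = 39 - (-16) = 55 K
thickness = k * dT / q_max * 1000
thickness = 0.02 * 55 / 23.6 * 1000
thickness = 46.6 mm

46.6


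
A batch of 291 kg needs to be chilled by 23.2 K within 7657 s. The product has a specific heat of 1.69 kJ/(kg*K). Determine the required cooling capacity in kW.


Q = m * cp * dT / t
Q = 291 * 1.69 * 23.2 / 7657
Q = 1.49 kW

1.49


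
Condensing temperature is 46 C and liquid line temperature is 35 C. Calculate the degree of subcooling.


Subcooling = T_cond - T_liquid
Subcooling = 46 - 35
Subcooling = 11 K

11


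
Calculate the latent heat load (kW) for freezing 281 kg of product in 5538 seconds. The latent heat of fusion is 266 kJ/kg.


Q_lat = m * h_fg / t
Q_lat = 281 * 266 / 5538
Q_lat = 13.5 kW

13.5


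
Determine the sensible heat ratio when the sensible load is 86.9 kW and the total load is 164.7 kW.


SHR = Q_sensible / Q_total
SHR = 86.9 / 164.7
SHR = 0.528

0.528


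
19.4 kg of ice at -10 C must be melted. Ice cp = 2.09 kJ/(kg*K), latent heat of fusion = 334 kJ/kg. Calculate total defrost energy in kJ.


Sensible heat = cp * dT = 2.09 * 10 = 20.9 kJ/kg
Total per kg = 20.9 + 334 = 354.9 kJ/kg
Q = m * total = 19.4 * 354.9
Q = 6885.1 kJ

6885.1


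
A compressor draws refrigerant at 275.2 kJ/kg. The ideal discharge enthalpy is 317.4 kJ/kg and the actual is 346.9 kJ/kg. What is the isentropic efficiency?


dh_ideal = 317.4 - 275.2 = 42.2 kJ/kg
dh_actual = 346.9 - 275.2 = 71.7 kJ/kg
eta_s = dh_ideal / dh_actual = 42.2 / 71.7
eta_s = 0.5886

0.5886


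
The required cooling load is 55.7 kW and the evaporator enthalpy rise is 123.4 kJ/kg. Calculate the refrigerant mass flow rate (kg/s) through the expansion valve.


m_dot = Q / dh
m_dot = 55.7 / 123.4
m_dot = 0.4514 kg/s

0.4514


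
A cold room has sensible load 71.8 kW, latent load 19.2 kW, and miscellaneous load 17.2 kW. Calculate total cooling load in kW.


Q_total = Q_s + Q_l + Q_misc
Q_total = 71.8 + 19.2 + 17.2
Q_total = 108.2 kW

108.2


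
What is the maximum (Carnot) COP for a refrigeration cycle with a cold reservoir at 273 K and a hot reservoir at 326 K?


dT = 326 - 273 = 53 K
COP_carnot = T_cold / dT = 273 / 53
COP_carnot = 5.151

5.151


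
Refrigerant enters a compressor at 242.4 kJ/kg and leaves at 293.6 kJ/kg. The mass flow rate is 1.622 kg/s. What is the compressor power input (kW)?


dh = 293.6 - 242.4 = 51.2 kJ/kg
W = m_dot * dh = 1.622 * 51.2 = 83.05 kW

83.05


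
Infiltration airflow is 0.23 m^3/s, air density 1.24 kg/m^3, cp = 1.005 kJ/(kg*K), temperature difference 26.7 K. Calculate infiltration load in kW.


Q = V_dot * rho * cp * dT
Q = 0.23 * 1.24 * 1.005 * 26.7
Q = 7.653 kW

7.653


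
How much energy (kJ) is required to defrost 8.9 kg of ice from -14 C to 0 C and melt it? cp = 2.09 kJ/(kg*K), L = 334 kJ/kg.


Sensible heat = cp * dT = 2.09 * 14 = 29.26 kJ/kg
Total per kg = 29.26 + 334 = 363.26 kJ/kg
Q = m * total = 8.9 * 363.26
Q = 3233.0 kJ

3233.0


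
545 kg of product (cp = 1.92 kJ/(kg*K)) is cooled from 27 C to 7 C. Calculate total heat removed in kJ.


dT = 27 - (7) = 20 K
Q = m * cp * dT = 545 * 1.92 * 20
Q = 20928 kJ

20928


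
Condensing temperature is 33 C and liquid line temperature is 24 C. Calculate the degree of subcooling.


Subcooling = T_cond - T_liquid
Subcooling = 33 - 24
Subcooling = 9 K

9


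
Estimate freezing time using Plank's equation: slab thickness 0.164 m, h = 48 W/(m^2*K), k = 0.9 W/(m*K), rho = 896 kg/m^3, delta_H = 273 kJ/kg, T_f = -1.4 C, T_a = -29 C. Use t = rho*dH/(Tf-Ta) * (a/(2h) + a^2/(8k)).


dT = -1.4 - (-29) = 27.6 K
term1 = a/(2h) = 0.164/(2*48) = 0.001708333333
term2 = a^2/(8k) = 0.164^2/(8*0.9) = 0.003735555556
t = rho*dH*1000/dT * (term1 + term2)
t = 896*273*1000/27.6 * (0.001708333333 + 0.003735555556)
t = 48247 s

48247


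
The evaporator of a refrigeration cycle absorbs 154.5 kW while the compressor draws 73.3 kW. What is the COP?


COP = Q_evap / W
COP = 154.5 / 73.3
COP = 2.108

2.108


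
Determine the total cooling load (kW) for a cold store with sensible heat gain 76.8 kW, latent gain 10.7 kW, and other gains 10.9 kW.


Q_total = Q_s + Q_l + Q_misc
Q_total = 76.8 + 10.7 + 10.9
Q_total = 98.4 kW

98.4


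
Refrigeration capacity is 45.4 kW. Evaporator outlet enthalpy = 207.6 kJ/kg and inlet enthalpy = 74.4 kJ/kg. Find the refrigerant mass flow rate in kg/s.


dh = 207.6 - 74.4 = 133.2 kJ/kg
m_dot = Q / dh = 45.4 / 133.2 = 0.3408 kg/s

0.3408


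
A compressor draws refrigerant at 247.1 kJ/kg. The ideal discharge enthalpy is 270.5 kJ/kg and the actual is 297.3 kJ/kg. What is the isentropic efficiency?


dh_ideal = 270.5 - 247.1 = 23.4 kJ/kg
dh_actual = 297.3 - 247.1 = 50.2 kJ/kg
eta_s = dh_ideal / dh_actual = 23.4 / 50.2
eta_s = 0.4661

0.4661


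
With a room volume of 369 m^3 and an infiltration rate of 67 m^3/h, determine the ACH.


ACH = flow / volume
ACH = 67 / 369
ACH = 0.182

0.182


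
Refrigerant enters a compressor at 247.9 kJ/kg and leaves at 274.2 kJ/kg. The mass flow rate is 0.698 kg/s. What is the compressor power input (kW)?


dh = 274.2 - 247.9 = 26.3 kJ/kg
W = m_dot * dh = 0.698 * 26.3 = 18.36 kW

18.36


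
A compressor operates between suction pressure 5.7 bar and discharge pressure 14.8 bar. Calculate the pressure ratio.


PR = P_high / P_low
PR = 14.8 / 5.7
PR = 2.596

2.596


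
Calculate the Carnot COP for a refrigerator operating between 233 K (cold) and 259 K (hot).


dT = 259 - 233 = 26 K
COP_carnot = T_cold / dT = 233 / 26
COP_carnot = 8.962

8.962


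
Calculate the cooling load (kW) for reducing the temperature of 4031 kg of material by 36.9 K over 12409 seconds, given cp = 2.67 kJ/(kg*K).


Q = m * cp * dT / t
Q = 4031 * 2.67 * 36.9 / 12409
Q = 32.005 kW

32.005


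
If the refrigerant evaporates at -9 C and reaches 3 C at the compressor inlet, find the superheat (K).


Superheat = T_suction - T_evap
Superheat = 3 - (-9)
Superheat = 12 K

12


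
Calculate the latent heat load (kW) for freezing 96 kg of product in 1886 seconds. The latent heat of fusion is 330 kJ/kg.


Q_lat = m * h_fg / t
Q_lat = 96 * 330 / 1886
Q_lat = 16.8 kW

16.8


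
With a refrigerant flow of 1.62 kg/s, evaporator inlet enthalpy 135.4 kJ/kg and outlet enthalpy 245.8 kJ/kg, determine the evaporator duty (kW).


dh = 245.8 - 135.4 = 110.4 kJ/kg
Q_evap = m_dot * dh = 1.62 * 110.4
Q_evap = 178.85 kW

178.85


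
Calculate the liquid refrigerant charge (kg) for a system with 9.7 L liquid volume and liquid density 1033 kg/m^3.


Charge = V * rho / 1000
Charge = 9.7 * 1033 / 1000
Charge = 10.02 kg

10.02


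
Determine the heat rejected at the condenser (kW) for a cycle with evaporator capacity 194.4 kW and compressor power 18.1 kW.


Q_cond = Q_evap + W
Q_cond = 194.4 + 18.1
Q_cond = 212.5 kW

212.5


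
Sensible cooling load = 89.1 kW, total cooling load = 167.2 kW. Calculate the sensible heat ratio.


SHR = Q_sensible / Q_total
SHR = 89.1 / 167.2
SHR = 0.533

0.533


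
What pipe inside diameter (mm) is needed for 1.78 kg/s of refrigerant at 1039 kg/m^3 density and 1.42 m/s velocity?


A = m_dot / (rho * v) = 1.78 / (1039 * 1.42) = 0.001206468842 m^2
d = sqrt(4*A/pi) * 1000
d = 39.2 mm

39.2


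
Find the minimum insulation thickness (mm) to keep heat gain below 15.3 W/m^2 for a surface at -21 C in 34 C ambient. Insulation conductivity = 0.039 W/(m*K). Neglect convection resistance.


dT = 34 - (-21) = 55 K
thickness = k * dT / q_max * 1000
thickness = 0.039 * 55 / 15.3 * 1000
thickness = 140.2 mm

140.2


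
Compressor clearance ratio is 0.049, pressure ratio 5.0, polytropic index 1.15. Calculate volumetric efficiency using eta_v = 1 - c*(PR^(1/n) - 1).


PR^(1/n) = 5.0^(1/1.15) = 4.05321838
eta_v = 1 - 0.049 * (4.05321838 - 1)
eta_v = 0.8504

0.8504


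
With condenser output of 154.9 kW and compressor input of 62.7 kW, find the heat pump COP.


COP_hp = Q_cond / W
COP_hp = 154.9 / 62.7
COP_hp = 2.47

2.47


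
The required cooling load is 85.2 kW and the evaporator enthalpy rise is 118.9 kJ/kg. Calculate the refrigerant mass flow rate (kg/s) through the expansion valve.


m_dot = Q / dh
m_dot = 85.2 / 118.9
m_dot = 0.7166 kg/s

0.7166


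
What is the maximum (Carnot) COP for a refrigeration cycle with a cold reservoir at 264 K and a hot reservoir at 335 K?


dT = 335 - 264 = 71 K
COP_carnot = T_cold / dT = 264 / 71
COP_carnot = 3.718

3.718


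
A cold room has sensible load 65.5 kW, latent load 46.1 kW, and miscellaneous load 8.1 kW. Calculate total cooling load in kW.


Q_total = Q_s + Q_l + Q_misc
Q_total = 65.5 + 46.1 + 8.1
Q_total = 119.7 kW

119.7


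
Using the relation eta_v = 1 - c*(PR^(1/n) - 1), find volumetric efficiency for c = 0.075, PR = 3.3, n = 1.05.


PR^(1/n) = 3.3^(1/1.05) = 3.11761728
eta_v = 1 - 0.075 * (3.11761728 - 1)
eta_v = 0.8412

0.8412


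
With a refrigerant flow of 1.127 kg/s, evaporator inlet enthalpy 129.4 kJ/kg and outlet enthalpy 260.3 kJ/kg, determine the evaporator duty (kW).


dh = 260.3 - 129.4 = 130.9 kJ/kg
Q_evap = m_dot * dh = 1.127 * 130.9
Q_evap = 147.52 kW

147.52


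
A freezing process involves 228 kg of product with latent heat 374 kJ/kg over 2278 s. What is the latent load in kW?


Q_lat = m * h_fg / t
Q_lat = 228 * 374 / 2278
Q_lat = 37.43 kW

37.43


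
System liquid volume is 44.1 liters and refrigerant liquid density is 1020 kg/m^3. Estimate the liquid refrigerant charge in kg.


Charge = V * rho / 1000
Charge = 44.1 * 1020 / 1000
Charge = 44.98 kg

44.98


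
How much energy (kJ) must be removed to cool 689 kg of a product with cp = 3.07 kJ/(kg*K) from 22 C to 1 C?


dT = 22 - (1) = 21 K
Q = m * cp * dT = 689 * 3.07 * 21
Q = 44420 kJ

44420


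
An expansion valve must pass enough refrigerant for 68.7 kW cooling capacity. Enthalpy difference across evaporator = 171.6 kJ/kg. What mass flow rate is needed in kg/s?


m_dot = Q / dh
m_dot = 68.7 / 171.6
m_dot = 0.4003 kg/s

0.4003


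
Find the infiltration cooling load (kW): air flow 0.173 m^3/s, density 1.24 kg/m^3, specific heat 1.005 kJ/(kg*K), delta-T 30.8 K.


Q = V_dot * rho * cp * dT
Q = 0.173 * 1.24 * 1.005 * 30.8
Q = 6.64 kW

6.64


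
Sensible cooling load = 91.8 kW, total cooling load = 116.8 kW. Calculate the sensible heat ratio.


SHR = Q_sensible / Q_total
SHR = 91.8 / 116.8
SHR = 0.786

0.786


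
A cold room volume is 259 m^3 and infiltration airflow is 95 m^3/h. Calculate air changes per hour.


ACH = flow / volume
ACH = 95 / 259
ACH = 0.367

0.367


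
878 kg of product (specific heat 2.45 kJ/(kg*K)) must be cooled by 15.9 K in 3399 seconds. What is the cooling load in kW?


Q = m * cp * dT / t
Q = 878 * 2.45 * 15.9 / 3399
Q = 10.063 kW

10.063


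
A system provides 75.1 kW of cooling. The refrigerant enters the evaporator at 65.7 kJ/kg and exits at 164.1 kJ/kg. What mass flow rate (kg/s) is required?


dh = 164.1 - 65.7 = 98.4 kJ/kg
m_dot = Q / dh = 75.1 / 98.4 = 0.7632 kg/s

0.7632


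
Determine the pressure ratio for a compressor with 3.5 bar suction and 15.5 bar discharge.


PR = P_high / P_low
PR = 15.5 / 3.5
PR = 4.429

4.429


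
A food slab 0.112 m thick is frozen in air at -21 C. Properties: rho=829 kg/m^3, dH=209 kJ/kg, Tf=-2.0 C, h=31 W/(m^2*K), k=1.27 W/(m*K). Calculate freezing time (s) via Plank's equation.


dT = -2.0 - (-21) = 19.0 K
term1 = a/(2h) = 0.112/(2*31) = 0.001806451613
term2 = a^2/(8k) = 0.112^2/(8*1.27) = 0.001234645669
t = rho*dH*1000/dT * (term1 + term2)
t = 829*209*1000/19.0 * (0.001806451613 + 0.001234645669)
t = 27732 s

27732


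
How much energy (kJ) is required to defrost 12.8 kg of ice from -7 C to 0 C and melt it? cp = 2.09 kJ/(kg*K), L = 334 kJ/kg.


Sensible heat = cp * dT = 2.09 * 7 = 14.63 kJ/kg
Total per kg = 14.63 + 334 = 348.63 kJ/kg
Q = m * total = 12.8 * 348.63
Q = 4462.5 kJ

4462.5


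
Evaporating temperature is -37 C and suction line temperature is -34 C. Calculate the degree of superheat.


Superheat = T_suction - T_evap
Superheat = -34 - (-37)
Superheat = 3 K

3


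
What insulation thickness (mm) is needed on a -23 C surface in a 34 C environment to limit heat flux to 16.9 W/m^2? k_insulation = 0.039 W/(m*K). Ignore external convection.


dT = 34 - (-23) = 57 K
thickness = k * dT / q_max * 1000
thickness = 0.039 * 57 / 16.9 * 1000
thickness = 131.5 mm

131.5


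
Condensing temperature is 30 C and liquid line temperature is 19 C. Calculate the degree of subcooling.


Subcooling = T_cond - T_liquid
Subcooling = 30 - 19
Subcooling = 11 K

11


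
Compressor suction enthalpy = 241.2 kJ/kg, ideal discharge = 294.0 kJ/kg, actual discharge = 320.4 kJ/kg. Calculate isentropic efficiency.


dh_ideal = 294.0 - 241.2 = 52.8 kJ/kg
dh_actual = 320.4 - 241.2 = 79.2 kJ/kg
eta_s = dh_ideal / dh_actual = 52.8 / 79.2
eta_s = 0.6667

0.6667


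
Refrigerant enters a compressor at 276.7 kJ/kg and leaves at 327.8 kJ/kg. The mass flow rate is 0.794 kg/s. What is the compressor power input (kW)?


dh = 327.8 - 276.7 = 51.1 kJ/kg
W = m_dot * dh = 0.794 * 51.1 = 40.57 kW

40.57


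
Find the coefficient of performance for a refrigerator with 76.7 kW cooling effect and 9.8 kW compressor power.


COP = Q_evap / W
COP = 76.7 / 9.8
COP = 7.827

7.827


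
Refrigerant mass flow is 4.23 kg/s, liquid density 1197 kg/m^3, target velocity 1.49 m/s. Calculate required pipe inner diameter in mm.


A = m_dot / (rho * v) = 4.23 / (1197 * 1.49) = 0.002371701065 m^2
d = sqrt(4*A/pi) * 1000
d = 55.0 mm

55.0
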